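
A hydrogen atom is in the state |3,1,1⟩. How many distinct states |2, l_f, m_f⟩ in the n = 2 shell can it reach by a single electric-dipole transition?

1

E1 requires Δl = ±1, so l_f ∈ {0, 2}; with 0 ≤ l_f ≤ n_f−1 = 1, the allowed l_f values are {0}.
For l_f = 0: m_f ∈ {m_i−1, m_i, m_i+1} ∩ [−0, 0] = {0} → 1 state.
Total: 1.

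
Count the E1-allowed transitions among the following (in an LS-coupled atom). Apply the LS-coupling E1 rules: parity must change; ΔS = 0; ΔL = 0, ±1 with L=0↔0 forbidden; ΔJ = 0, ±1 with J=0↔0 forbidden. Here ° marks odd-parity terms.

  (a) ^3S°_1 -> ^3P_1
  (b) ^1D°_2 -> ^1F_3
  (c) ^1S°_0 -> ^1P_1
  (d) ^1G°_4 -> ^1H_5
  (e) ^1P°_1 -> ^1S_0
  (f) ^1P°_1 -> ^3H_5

5

(a) allowed
(b) allowed
(c) allowed
(d) allowed
(e) allowed
(f) forbidden (ΔS, ΔL, ΔJ fail)
Total allowed: 5 of 6.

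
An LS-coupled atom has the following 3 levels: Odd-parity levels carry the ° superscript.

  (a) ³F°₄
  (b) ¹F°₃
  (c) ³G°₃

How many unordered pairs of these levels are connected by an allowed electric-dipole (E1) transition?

(a)–(b): forbidden (parity, ΔS).
(a)–(c): forbidden (parity).
(b)–(c): forbidden (parity, ΔS).
Allowed pairs: 0 of 3.

0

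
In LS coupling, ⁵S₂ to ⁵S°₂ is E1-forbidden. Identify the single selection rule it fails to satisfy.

the L=0 ↔ L=0 exclusion

Reading off the term symbols: S 2→2, L 0→0, J 2→2, parity even→odd.
ΔS = 0: S: 2 → 2 — ✓.
ΔJ = 0, ±1 (not J=0↔0): J: 2 → 2, ΔJ = +0 — ✓.
Parity must change: even → odd — ✓.
ΔL = 0, ±1 (not L=0↔0): L: 0 → 0, ΔL = +0 — ✗.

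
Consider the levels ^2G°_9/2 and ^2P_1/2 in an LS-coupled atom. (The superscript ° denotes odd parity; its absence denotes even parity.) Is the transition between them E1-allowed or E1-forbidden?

forbidden

Parity must change: odd → even — satisfied.
ΔS = 0: S: 1/2 → 1/2 — satisfied.
ΔL = 0, ±1 (not L=0↔0): L: 4 → 1, ΔL = -3 — violated.
ΔJ = 0, ±1 (not J=0↔0): J: 9/2 → 1/2, ΔJ = -4 — violated.
Rule(s) violated: ΔL, ΔJ.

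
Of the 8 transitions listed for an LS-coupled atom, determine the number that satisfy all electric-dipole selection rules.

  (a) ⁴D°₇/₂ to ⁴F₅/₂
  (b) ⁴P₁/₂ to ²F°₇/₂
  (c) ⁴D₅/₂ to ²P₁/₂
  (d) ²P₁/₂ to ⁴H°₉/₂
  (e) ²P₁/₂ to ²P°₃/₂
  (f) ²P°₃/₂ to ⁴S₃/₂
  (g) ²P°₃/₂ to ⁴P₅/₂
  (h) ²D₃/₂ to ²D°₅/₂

(a) allowed
(b) forbidden (ΔS, ΔL, ΔJ fail)
(c) forbidden (parity, ΔS, ΔJ fail)
(d) forbidden (ΔS, ΔL, ΔJ fail)
(e) allowed
(f) forbidden (ΔS fails)
(g) forbidden (ΔS fails)
(h) allowed
Total allowed: 3 of 8.

3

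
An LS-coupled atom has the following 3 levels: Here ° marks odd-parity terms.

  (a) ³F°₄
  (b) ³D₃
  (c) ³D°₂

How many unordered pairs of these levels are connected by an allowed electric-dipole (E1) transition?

2

(a)–(b): allowed.
(a)–(c): forbidden (parity, ΔJ).
(b)–(c): allowed.
Allowed pairs: 2 of 3.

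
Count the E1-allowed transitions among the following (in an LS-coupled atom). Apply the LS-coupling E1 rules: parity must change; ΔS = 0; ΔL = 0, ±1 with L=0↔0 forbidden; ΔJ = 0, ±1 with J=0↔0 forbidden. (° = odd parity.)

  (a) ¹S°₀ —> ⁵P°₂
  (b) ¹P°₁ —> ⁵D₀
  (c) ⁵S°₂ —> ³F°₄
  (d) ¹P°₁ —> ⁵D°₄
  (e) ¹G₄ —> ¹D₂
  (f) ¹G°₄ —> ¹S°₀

0

(a) forbidden (parity, ΔS, ΔJ fail)
(b) forbidden (ΔS fails)
(c) forbidden (parity, ΔS, ΔL, ΔJ fail)
(d) forbidden (parity, ΔS, ΔJ fail)
(e) forbidden (parity, ΔL, ΔJ fail)
(f) forbidden (parity, ΔL, ΔJ fail)
Total allowed: 0 of 6.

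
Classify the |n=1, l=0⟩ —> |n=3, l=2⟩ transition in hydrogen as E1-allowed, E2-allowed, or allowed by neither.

Δl = 2 − 0 = +2; l_i + l_f = 2.
E1 (Δl = ±1): not satisfied.
E2 (Δl = 0,±2, l_i+l_f ≥ 2): satisfied.

E2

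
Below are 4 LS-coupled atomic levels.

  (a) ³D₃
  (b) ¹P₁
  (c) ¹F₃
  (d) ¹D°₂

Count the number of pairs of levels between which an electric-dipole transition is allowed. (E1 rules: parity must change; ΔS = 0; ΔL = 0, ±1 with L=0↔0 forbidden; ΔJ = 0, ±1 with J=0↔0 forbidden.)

(a)–(b): forbidden (parity, ΔS, ΔJ).
(a)–(c): forbidden (parity, ΔS).
(a)–(d): forbidden (ΔS).
(b)–(c): forbidden (parity, ΔL, ΔJ).
(b)–(d): allowed.
(c)–(d): allowed.
Allowed pairs: 2 of 6.

2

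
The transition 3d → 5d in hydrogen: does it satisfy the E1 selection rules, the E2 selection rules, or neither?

Δl = 2 − 2 = +0; l_i + l_f = 4.
E1 (Δl = ±1): not satisfied.
E2 (Δl = 0,±2, l_i+l_f ≥ 2): satisfied.

E2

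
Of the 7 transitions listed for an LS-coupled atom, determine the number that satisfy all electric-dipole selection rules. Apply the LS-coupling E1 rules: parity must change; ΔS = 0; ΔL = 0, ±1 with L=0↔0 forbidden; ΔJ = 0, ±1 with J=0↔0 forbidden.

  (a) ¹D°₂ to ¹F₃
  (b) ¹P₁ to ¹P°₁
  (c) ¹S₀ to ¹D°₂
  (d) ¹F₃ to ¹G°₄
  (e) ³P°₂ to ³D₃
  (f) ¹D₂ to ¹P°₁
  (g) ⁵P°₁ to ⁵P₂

6

(a) allowed
(b) allowed
(c) forbidden (ΔL, ΔJ fail)
(d) allowed
(e) allowed
(f) allowed
(g) allowed
Total allowed: 6 of 7.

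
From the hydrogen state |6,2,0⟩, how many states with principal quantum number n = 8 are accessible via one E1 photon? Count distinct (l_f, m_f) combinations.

E1 requires Δl = ±1, so l_f ∈ {1, 3}; with 0 ≤ l_f ≤ n_f−1 = 7, the allowed l_f values are {1, 3}.
For l_f = 1: m_f ∈ {m_i−1, m_i, m_i+1} ∩ [−1, 1] = {-1, 0, 1} → 3 states.
For l_f = 3: m_f ∈ {m_i−1, m_i, m_i+1} ∩ [−3, 3] = {-1, 0, 1} → 3 states.
Total: 6.

6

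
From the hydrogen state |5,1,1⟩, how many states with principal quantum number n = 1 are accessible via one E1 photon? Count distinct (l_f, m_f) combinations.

1

E1 requires Δl = ±1, so l_f ∈ {0, 2}; with 0 ≤ l_f ≤ n_f−1 = 0, the allowed l_f values are {0}.
For l_f = 0: m_f ∈ {m_i−1, m_i, m_i+1} ∩ [−0, 0] = {0} → 1 state.
Total: 1.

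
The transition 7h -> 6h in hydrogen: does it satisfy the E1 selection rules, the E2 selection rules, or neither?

E2

Δl = 5 − 5 = +0; l_i + l_f = 10.
E1 (Δl = ±1): not satisfied.
E2 (Δl = 0,±2, l_i+l_f ≥ 2): satisfied.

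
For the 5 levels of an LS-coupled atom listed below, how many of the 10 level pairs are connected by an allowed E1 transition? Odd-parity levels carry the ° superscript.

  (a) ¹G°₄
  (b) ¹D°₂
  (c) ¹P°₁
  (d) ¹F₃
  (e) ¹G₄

3

(a)–(b): forbidden (parity, ΔL, ΔJ).
(a)–(c): forbidden (parity, ΔL, ΔJ).
(a)–(d): allowed.
(a)–(e): allowed.
(b)–(c): forbidden (parity).
(b)–(d): allowed.
(b)–(e): forbidden (ΔL, ΔJ).
(c)–(d): forbidden (ΔL, ΔJ).
(c)–(e): forbidden (ΔL, ΔJ).
(d)–(e): forbidden (parity).
Allowed pairs: 3 of 10.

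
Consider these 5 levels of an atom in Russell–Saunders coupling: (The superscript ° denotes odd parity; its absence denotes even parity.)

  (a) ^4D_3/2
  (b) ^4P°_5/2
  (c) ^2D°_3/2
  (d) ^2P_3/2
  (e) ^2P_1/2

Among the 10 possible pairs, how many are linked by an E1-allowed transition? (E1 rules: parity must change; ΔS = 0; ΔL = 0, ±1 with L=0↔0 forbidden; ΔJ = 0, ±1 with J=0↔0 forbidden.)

3

(a)–(b): allowed.
(a)–(c): forbidden (ΔS).
(a)–(d): forbidden (parity, ΔS).
(a)–(e): forbidden (parity, ΔS).
(b)–(c): forbidden (parity, ΔS).
(b)–(d): forbidden (ΔS).
(b)–(e): forbidden (ΔS, ΔJ).
(c)–(d): allowed.
(c)–(e): allowed.
(d)–(e): forbidden (parity).
Allowed pairs: 3 of 10.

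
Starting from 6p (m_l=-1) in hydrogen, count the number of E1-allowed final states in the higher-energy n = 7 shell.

4

E1 requires Δl = ±1, so l_f ∈ {0, 2}; with 0 ≤ l_f ≤ n_f−1 = 6, the allowed l_f values are {0, 2}.
For l_f = 0: m_f ∈ {m_i−1, m_i, m_i+1} ∩ [−0, 0] = {0} → 1 state.
For l_f = 2: m_f ∈ {m_i−1, m_i, m_i+1} ∩ [−2, 2] = {-2, -1, 0} → 3 states.
Total: 4.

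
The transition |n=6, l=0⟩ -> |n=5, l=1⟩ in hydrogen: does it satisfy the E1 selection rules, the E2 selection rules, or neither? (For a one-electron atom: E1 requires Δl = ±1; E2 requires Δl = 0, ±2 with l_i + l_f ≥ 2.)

Δl = 1 − 0 = +1; l_i + l_f = 1.
E1 (Δl = ±1): satisfied.
E2 (Δl = 0,±2, l_i+l_f ≥ 2): not satisfied.

E1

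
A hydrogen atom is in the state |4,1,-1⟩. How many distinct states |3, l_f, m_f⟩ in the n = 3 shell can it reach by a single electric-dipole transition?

E1 requires Δl = ±1, so l_f ∈ {0, 2}; with 0 ≤ l_f ≤ n_f−1 = 2, the allowed l_f values are {0, 2}.
For l_f = 0: m_f ∈ {m_i−1, m_i, m_i+1} ∩ [−0, 0] = {0} → 1 state.
For l_f = 2: m_f ∈ {m_i−1, m_i, m_i+1} ∩ [−2, 2] = {-2, -1, 0} → 3 states.
Total: 4.

4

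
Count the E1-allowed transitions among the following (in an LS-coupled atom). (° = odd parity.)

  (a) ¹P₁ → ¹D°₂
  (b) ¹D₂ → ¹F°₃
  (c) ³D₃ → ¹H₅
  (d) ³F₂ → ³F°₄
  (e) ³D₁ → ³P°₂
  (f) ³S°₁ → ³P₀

4

(a) allowed
(b) allowed
(c) forbidden (parity, ΔS, ΔL, ΔJ fail)
(d) forbidden (ΔJ fails)
(e) allowed
(f) allowed
Total allowed: 4 of 6.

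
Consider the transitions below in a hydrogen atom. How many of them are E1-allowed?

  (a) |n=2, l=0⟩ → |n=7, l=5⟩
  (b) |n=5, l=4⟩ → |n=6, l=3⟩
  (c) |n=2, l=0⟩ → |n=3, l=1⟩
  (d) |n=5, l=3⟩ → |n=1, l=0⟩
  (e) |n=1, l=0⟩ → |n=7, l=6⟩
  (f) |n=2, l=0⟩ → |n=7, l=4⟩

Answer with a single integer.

2

(a) forbidden — Δl = +5 (E1 requires Δl = ±1)
(b) allowed
(c) allowed
(d) forbidden — Δl = -3 (E1 requires Δl = ±1)
(e) forbidden — Δl = +6 (E1 requires Δl = ±1)
(f) forbidden — Δl = +4 (E1 requires Δl = ±1)
Total allowed: 2 of 6.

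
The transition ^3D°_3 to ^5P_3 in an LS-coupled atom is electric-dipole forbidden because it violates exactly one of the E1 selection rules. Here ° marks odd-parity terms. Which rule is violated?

the ΔS = 0 rule

Initial level: S=1, L=2, J=3, parity odd. Final level: S=2, L=1, J=3, parity even.
ΔJ = 0, ±1 (not J=0↔0): J: 3 → 3, ΔJ = +0 — passes.
Parity must change: odd → even — passes.
ΔL = 0, ±1 (not L=0↔0): L: 2 → 1, ΔL = -1 — passes.
ΔS = 0: S: 1 → 2 — fails.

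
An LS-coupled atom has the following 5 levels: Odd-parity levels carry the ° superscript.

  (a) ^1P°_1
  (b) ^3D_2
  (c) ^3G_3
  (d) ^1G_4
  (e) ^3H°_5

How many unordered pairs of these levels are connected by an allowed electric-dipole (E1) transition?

0

(a)–(b): forbidden (ΔS).
(a)–(c): forbidden (ΔS, ΔL, ΔJ).
(a)–(d): forbidden (ΔL, ΔJ).
(a)–(e): forbidden (parity, ΔS, ΔL, ΔJ).
(b)–(c): forbidden (parity, ΔL).
(b)–(d): forbidden (parity, ΔS, ΔL, ΔJ).
(b)–(e): forbidden (ΔL, ΔJ).
(c)–(d): forbidden (parity, ΔS).
(c)–(e): forbidden (ΔJ).
(d)–(e): forbidden (ΔS).
Allowed pairs: 0 of 10.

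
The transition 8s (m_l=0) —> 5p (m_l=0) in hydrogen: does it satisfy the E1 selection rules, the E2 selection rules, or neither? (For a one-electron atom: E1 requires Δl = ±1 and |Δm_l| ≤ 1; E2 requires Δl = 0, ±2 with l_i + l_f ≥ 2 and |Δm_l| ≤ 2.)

E1

Δl = 1 − 0 = +1; l_i + l_f = 1.
Δm_l = +0.
E1 (Δl = ±1, |Δm_l| ≤ 1): satisfied.
E2 (Δl = 0,±2, l_i+l_f ≥ 2, |Δm_l| ≤ 2): not satisfied.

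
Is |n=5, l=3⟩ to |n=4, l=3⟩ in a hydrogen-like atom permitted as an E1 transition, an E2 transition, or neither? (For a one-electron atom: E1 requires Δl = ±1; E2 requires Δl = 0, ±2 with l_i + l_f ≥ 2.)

E2

Δl = 3 − 3 = +0; l_i + l_f = 6.
E1 (Δl = ±1): not satisfied.
E2 (Δl = 0,±2, l_i+l_f ≥ 2): satisfied.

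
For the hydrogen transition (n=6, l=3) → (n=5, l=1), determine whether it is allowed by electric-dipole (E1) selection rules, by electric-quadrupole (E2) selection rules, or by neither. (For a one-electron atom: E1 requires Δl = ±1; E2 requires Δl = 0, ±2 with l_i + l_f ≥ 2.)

Δl = 1 − 3 = -2; l_i + l_f = 4.
E1 (Δl = ±1): not satisfied.
E2 (Δl = 0,±2, l_i+l_f ≥ 2): satisfied.

E2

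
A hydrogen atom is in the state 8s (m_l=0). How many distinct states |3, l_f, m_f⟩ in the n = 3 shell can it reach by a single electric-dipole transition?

E1 requires Δl = ±1, so l_f ∈ {-1, 1}; with 0 ≤ l_f ≤ n_f−1 = 2, the allowed l_f values are {1}.
For l_f = 1: m_f ∈ {m_i−1, m_i, m_i+1} ∩ [−1, 1] = {-1, 0, 1} → 3 states.
Total: 3.

3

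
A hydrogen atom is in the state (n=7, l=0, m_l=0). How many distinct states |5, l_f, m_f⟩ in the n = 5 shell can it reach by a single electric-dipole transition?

3

E1 requires Δl = ±1, so l_f ∈ {-1, 1}; with 0 ≤ l_f ≤ n_f−1 = 4, the allowed l_f values are {1}.
For l_f = 1: m_f ∈ {m_i−1, m_i, m_i+1} ∩ [−1, 1] = {-1, 0, 1} → 3 states.
Total: 3.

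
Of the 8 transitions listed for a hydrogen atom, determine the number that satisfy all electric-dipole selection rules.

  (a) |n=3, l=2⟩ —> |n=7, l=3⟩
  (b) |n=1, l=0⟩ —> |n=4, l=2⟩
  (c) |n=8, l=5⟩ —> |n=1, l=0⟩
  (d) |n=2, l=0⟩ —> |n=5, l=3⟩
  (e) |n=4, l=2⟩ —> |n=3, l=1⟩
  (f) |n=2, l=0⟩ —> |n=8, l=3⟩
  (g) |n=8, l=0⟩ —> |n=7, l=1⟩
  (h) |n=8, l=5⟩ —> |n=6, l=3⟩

3

(a) allowed
(b) forbidden — Δl = +2 (E1 requires Δl = ±1)
(c) forbidden — Δl = -5 (E1 requires Δl = ±1)
(d) forbidden — Δl = +3 (E1 requires Δl = ±1)
(e) allowed
(f) forbidden — Δl = +3 (E1 requires Δl = ±1)
(g) allowed
(h) forbidden — Δl = -2 (E1 requires Δl = ±1)
Total allowed: 3 of 8.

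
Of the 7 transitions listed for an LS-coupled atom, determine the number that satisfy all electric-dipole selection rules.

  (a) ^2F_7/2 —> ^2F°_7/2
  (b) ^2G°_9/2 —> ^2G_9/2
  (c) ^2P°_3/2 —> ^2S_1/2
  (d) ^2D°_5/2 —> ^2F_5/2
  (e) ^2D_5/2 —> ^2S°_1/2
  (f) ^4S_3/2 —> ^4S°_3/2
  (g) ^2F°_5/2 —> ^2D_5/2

5

(a) allowed
(b) allowed
(c) allowed
(d) allowed
(e) forbidden (ΔL, ΔJ fail)
(f) forbidden (ΔL fails)
(g) allowed
Total allowed: 5 of 7.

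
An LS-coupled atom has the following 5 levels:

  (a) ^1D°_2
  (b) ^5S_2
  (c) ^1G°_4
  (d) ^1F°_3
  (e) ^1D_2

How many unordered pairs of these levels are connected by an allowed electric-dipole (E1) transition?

(a)–(b): forbidden (ΔS, ΔL).
(a)–(c): forbidden (parity, ΔL, ΔJ).
(a)–(d): forbidden (parity).
(a)–(e): allowed.
(b)–(c): forbidden (ΔS, ΔL, ΔJ).
(b)–(d): forbidden (ΔS, ΔL).
(b)–(e): forbidden (parity, ΔS, ΔL).
(c)–(d): forbidden (parity).
(c)–(e): forbidden (ΔL, ΔJ).
(d)–(e): allowed.
Allowed pairs: 2 of 10.

2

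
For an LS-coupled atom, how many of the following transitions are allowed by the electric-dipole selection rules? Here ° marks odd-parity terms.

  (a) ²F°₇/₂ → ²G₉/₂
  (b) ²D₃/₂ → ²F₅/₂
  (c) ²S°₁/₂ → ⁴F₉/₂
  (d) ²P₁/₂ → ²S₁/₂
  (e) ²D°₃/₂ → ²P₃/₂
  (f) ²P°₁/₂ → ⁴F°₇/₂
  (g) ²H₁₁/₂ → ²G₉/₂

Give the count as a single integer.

(a) allowed
(b) forbidden (parity fails)
(c) forbidden (ΔS, ΔL, ΔJ fail)
(d) forbidden (parity fails)
(e) allowed
(f) forbidden (parity, ΔS, ΔL, ΔJ fail)
(g) forbidden (parity fails)
Total allowed: 2 of 7.

2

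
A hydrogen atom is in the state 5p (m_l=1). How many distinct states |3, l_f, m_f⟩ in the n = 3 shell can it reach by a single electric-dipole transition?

4

E1 requires Δl = ±1, so l_f ∈ {0, 2}; with 0 ≤ l_f ≤ n_f−1 = 2, the allowed l_f values are {0, 2}.
For l_f = 0: m_f ∈ {m_i−1, m_i, m_i+1} ∩ [−0, 0] = {0} → 1 state.
For l_f = 2: m_f ∈ {m_i−1, m_i, m_i+1} ∩ [−2, 2] = {0, 1, 2} → 3 states.
Total: 4.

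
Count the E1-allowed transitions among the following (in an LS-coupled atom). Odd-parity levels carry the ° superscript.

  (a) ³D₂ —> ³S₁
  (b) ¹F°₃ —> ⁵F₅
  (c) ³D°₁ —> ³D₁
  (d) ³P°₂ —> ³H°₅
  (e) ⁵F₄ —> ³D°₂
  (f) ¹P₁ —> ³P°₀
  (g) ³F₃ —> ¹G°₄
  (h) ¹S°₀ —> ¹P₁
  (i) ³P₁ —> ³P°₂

3

(a) forbidden (parity, ΔL fail)
(b) forbidden (ΔS, ΔJ fail)
(c) allowed
(d) forbidden (parity, ΔL, ΔJ fail)
(e) forbidden (ΔS, ΔJ fail)
(f) forbidden (ΔS fails)
(g) forbidden (ΔS fails)
(h) allowed
(i) allowed
Total allowed: 3 of 9.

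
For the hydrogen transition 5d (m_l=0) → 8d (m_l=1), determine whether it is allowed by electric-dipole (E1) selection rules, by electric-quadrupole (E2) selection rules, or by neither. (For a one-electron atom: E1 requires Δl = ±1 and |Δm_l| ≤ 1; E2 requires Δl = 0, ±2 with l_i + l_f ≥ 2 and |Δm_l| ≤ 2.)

Δl = 2 − 2 = +0; l_i + l_f = 4.
Δm_l = +1.
E1 (Δl = ±1, |Δm_l| ≤ 1): not satisfied.
E2 (Δl = 0,±2, l_i+l_f ≥ 2, |Δm_l| ≤ 2): satisfied.

E2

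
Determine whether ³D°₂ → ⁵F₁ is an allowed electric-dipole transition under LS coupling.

forbidden

Reading off the term symbols: S 1→2, L 2→3, J 2→1, parity odd→even.
Parity must change: odd → even — satisfied.
ΔS = 0: S: 1 → 2 — violated.
ΔL = 0, ±1 (not L=0↔0): L: 2 → 3, ΔL = +1 — satisfied.
ΔJ = 0, ±1 (not J=0↔0): J: 2 → 1, ΔJ = -1 — satisfied.
Rule(s) violated: ΔS.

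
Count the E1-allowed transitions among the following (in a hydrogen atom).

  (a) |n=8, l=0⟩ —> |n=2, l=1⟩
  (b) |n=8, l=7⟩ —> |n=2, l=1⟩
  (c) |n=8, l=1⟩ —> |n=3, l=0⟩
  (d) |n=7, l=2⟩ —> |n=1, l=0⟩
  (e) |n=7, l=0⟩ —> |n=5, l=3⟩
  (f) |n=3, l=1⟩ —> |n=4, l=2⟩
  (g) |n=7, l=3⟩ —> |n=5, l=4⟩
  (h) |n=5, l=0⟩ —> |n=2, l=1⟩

5

(a) allowed
(b) forbidden — Δl = -6 (E1 requires Δl = ±1)
(c) allowed
(d) forbidden — Δl = -2 (E1 requires Δl = ±1)
(e) forbidden — Δl = +3 (E1 requires Δl = ±1)
(f) allowed
(g) allowed
(h) allowed
Total allowed: 5 of 8.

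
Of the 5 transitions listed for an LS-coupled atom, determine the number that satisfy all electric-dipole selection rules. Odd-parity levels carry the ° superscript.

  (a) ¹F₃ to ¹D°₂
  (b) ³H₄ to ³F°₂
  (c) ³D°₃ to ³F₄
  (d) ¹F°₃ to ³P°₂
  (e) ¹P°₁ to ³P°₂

(a) allowed
(b) forbidden (ΔL, ΔJ fail)
(c) allowed
(d) forbidden (parity, ΔS, ΔL fail)
(e) forbidden (parity, ΔS fail)
Total allowed: 2 of 5.

2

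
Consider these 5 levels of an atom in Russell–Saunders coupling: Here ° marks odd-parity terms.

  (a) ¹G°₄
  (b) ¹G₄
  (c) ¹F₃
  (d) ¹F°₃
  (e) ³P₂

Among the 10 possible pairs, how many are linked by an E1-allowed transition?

(a)–(b): allowed.
(a)–(c): allowed.
(a)–(d): forbidden (parity).
(a)–(e): forbidden (ΔS, ΔL, ΔJ).
(b)–(c): forbidden (parity).
(b)–(d): allowed.
(b)–(e): forbidden (parity, ΔS, ΔL, ΔJ).
(c)–(d): allowed.
(c)–(e): forbidden (parity, ΔS, ΔL).
(d)–(e): forbidden (ΔS, ΔL).
Allowed pairs: 4 of 10.

4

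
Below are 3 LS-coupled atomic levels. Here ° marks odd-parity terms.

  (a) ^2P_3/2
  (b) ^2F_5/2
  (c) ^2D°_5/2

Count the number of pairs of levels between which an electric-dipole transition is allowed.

2

(a)–(b): forbidden (parity, ΔL).
(a)–(c): allowed.
(b)–(c): allowed.
Allowed pairs: 2 of 3.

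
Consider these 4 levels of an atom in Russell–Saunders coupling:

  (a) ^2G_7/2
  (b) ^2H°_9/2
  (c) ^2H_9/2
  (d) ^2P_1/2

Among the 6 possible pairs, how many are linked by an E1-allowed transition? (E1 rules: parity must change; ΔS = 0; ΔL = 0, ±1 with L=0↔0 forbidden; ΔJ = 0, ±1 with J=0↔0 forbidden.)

2

(a)–(b): allowed.
(a)–(c): forbidden (parity).
(a)–(d): forbidden (parity, ΔL, ΔJ).
(b)–(c): allowed.
(b)–(d): forbidden (ΔL, ΔJ).
(c)–(d): forbidden (parity, ΔL, ΔJ).
Allowed pairs: 2 of 6.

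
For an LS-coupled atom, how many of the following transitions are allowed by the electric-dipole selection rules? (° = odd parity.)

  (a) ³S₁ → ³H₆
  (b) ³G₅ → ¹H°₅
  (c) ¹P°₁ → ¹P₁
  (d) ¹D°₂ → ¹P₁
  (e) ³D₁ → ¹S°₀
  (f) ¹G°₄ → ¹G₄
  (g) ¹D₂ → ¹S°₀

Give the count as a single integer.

(a) forbidden (parity, ΔL, ΔJ fail)
(b) forbidden (ΔS fails)
(c) allowed
(d) allowed
(e) forbidden (ΔS, ΔL fail)
(f) allowed
(g) forbidden (ΔL, ΔJ fail)
Total allowed: 3 of 7.

3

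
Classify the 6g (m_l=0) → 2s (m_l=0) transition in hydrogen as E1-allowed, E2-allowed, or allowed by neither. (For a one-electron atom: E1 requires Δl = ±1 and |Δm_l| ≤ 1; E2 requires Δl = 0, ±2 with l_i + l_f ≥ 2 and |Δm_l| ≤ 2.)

neither

Δl = 0 − 4 = -4; l_i + l_f = 4.
Δm_l = +0.
E1 (Δl = ±1, |Δm_l| ≤ 1): not satisfied.
E2 (Δl = 0,±2, l_i+l_f ≥ 2, |Δm_l| ≤ 2): not satisfied.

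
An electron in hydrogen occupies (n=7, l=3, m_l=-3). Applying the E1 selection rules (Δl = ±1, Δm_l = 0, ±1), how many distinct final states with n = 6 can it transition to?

4

E1 requires Δl = ±1, so l_f ∈ {2, 4}; with 0 ≤ l_f ≤ n_f−1 = 5, the allowed l_f values are {2, 4}.
For l_f = 2: m_f ∈ {m_i−1, m_i, m_i+1} ∩ [−2, 2] = {-2} → 1 state.
For l_f = 4: m_f ∈ {m_i−1, m_i, m_i+1} ∩ [−4, 4] = {-4, -3, -2} → 3 states.
Total: 4.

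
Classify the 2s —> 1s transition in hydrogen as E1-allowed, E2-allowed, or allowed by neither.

Δl = 0 − 0 = +0; l_i + l_f = 0.
E1 (Δl = ±1): not satisfied.
E2 (Δl = 0,±2, l_i+l_f ≥ 2): not satisfied.

neither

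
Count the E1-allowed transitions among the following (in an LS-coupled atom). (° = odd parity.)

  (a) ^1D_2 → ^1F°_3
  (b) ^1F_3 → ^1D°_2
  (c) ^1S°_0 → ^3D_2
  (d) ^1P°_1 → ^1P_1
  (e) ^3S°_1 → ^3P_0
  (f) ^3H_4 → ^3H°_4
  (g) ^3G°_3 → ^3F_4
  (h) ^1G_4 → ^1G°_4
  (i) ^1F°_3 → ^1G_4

8

(a) allowed
(b) allowed
(c) forbidden (ΔS, ΔL, ΔJ fail)
(d) allowed
(e) allowed
(f) allowed
(g) allowed
(h) allowed
(i) allowed
Total allowed: 8 of 9.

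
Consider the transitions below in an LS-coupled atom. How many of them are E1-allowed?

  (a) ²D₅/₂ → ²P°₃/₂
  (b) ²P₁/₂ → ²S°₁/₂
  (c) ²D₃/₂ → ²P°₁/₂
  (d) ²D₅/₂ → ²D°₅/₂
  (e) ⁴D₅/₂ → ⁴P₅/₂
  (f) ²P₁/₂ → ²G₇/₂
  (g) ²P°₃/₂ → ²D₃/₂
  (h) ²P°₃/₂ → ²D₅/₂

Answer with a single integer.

6

(a) allowed
(b) allowed
(c) allowed
(d) allowed
(e) forbidden (parity fails)
(f) forbidden (parity, ΔL, ΔJ fail)
(g) allowed
(h) allowed
Total allowed: 6 of 8.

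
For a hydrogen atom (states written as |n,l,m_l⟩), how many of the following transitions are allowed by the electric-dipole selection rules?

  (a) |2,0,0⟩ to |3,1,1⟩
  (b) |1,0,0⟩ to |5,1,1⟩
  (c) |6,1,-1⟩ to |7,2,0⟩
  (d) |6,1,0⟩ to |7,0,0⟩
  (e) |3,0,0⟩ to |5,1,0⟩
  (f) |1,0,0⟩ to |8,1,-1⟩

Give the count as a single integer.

(a) allowed
(b) allowed
(c) allowed
(d) allowed
(e) allowed
(f) allowed
Total allowed: 6 of 6.

6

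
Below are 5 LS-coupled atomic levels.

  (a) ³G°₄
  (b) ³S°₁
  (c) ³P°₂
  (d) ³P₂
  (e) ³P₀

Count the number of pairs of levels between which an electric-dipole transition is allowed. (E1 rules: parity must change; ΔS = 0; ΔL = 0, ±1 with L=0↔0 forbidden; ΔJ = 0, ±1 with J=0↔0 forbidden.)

(a)–(b): forbidden (parity, ΔL, ΔJ).
(a)–(c): forbidden (parity, ΔL, ΔJ).
(a)–(d): forbidden (ΔL, ΔJ).
(a)–(e): forbidden (ΔL, ΔJ).
(b)–(c): forbidden (parity).
(b)–(d): allowed.
(b)–(e): allowed.
(c)–(d): allowed.
(c)–(e): forbidden (ΔJ).
(d)–(e): forbidden (parity, ΔJ).
Allowed pairs: 3 of 10.

3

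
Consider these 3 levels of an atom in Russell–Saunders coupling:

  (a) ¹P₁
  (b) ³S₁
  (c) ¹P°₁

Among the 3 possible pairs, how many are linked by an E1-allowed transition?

(a)–(b): forbidden (parity, ΔS).
(a)–(c): allowed.
(b)–(c): forbidden (ΔS).
Allowed pairs: 1 of 3.

1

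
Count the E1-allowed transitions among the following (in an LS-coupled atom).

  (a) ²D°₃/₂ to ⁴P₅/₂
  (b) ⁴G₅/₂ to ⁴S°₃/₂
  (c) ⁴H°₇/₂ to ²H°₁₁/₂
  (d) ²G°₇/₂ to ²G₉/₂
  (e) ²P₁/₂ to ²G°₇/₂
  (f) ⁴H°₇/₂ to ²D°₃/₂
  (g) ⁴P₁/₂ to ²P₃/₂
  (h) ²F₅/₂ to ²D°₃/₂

2

(a) forbidden (ΔS fails)
(b) forbidden (ΔL fails)
(c) forbidden (parity, ΔS, ΔJ fail)
(d) allowed
(e) forbidden (ΔL, ΔJ fail)
(f) forbidden (parity, ΔS, ΔL, ΔJ fail)
(g) forbidden (parity, ΔS fail)
(h) allowed
Total allowed: 2 of 8.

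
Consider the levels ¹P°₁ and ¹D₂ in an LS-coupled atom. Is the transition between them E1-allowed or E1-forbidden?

allowed

Initial level: S=0, L=1, J=1, parity odd. Final level: S=0, L=2, J=2, parity even.
Parity must change: odd → even — ✓.
ΔS = 0: S: 0 → 0 — ✓.
ΔL = 0, ±1 (not L=0↔0): L: 1 → 2, ΔL = +1 — ✓.
ΔJ = 0, ±1 (not J=0↔0): J: 1 → 2, ΔJ = +1 — ✓.
All four E1 rules are satisfied.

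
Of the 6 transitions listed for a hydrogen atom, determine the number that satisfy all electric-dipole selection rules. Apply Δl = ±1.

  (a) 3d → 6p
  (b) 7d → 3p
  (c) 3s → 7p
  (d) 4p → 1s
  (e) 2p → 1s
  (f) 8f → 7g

(a) allowed
(b) allowed
(c) allowed
(d) allowed
(e) allowed
(f) allowed
Total allowed: 6 of 6.

6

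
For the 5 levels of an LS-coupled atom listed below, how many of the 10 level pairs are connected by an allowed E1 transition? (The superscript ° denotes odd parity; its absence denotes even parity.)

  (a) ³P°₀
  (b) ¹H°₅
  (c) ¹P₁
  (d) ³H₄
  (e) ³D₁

(a)–(b): forbidden (parity, ΔS, ΔL, ΔJ).
(a)–(c): forbidden (ΔS).
(a)–(d): forbidden (ΔL, ΔJ).
(a)–(e): allowed.
(b)–(c): forbidden (ΔL, ΔJ).
(b)–(d): forbidden (ΔS).
(b)–(e): forbidden (ΔS, ΔL, ΔJ).
(c)–(d): forbidden (parity, ΔS, ΔL, ΔJ).
(c)–(e): forbidden (parity, ΔS).
(d)–(e): forbidden (parity, ΔL, ΔJ).
Allowed pairs: 1 of 10.

1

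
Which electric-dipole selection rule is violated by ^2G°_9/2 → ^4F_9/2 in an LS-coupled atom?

Parity must change: odd → even — satisfied.
ΔS = 0: S: 1/2 → 3/2 — violated.
ΔL = 0, ±1 (not L=0↔0): L: 4 → 3, ΔL = -1 — satisfied.
ΔJ = 0, ±1 (not J=0↔0): J: 9/2 → 9/2, ΔJ = +0 — satisfied.

the ΔS = 0 rule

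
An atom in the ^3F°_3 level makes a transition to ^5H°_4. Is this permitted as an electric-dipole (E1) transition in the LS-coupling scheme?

forbidden

Initial level: S=1, L=3, J=3, parity odd. Final level: S=2, L=5, J=4, parity odd.
ΔL = 0, ±1 (not L=0↔0): L: 3 → 5, ΔL = +2 — fails.
ΔJ = 0, ±1 (not J=0↔0): J: 3 → 4, ΔJ = +1 — passes.
Parity must change: odd → odd — fails.
ΔS = 0: S: 1 → 2 — fails.
Rule(s) violated: parity, ΔS, ΔL.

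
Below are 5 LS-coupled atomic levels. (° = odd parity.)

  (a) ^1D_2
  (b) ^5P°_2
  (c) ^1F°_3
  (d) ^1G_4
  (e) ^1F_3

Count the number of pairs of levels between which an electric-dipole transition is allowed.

(a)–(b): forbidden (ΔS).
(a)–(c): allowed.
(a)–(d): forbidden (parity, ΔL, ΔJ).
(a)–(e): forbidden (parity).
(b)–(c): forbidden (parity, ΔS, ΔL).
(b)–(d): forbidden (ΔS, ΔL, ΔJ).
(b)–(e): forbidden (ΔS, ΔL).
(c)–(d): allowed.
(c)–(e): allowed.
(d)–(e): forbidden (parity).
Allowed pairs: 3 of 10.

3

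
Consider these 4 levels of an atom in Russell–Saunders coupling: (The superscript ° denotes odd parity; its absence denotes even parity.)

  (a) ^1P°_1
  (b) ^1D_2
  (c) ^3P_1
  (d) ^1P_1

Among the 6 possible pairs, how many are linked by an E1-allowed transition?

2

(a)–(b): allowed.
(a)–(c): forbidden (ΔS).
(a)–(d): allowed.
(b)–(c): forbidden (parity, ΔS).
(b)–(d): forbidden (parity).
(c)–(d): forbidden (parity, ΔS).
Allowed pairs: 2 of 6.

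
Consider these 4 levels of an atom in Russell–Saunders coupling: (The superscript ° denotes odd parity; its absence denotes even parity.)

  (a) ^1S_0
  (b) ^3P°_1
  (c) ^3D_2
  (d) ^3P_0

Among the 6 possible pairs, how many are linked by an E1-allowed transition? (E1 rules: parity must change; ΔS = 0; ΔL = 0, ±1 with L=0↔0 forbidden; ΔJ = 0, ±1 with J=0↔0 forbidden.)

2

(a)–(b): forbidden (ΔS).
(a)–(c): forbidden (parity, ΔS, ΔL, ΔJ).
(a)–(d): forbidden (parity, ΔS, ΔJ).
(b)–(c): allowed.
(b)–(d): allowed.
(c)–(d): forbidden (parity, ΔJ).
Allowed pairs: 2 of 6.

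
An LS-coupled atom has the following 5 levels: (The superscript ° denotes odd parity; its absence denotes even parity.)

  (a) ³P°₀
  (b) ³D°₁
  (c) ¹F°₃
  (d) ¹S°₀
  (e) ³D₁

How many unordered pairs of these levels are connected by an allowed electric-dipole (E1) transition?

(a)–(b): forbidden (parity).
(a)–(c): forbidden (parity, ΔS, ΔL, ΔJ).
(a)–(d): forbidden (parity, ΔS, ΔJ).
(a)–(e): allowed.
(b)–(c): forbidden (parity, ΔS, ΔJ).
(b)–(d): forbidden (parity, ΔS, ΔL).
(b)–(e): allowed.
(c)–(d): forbidden (parity, ΔL, ΔJ).
(c)–(e): forbidden (ΔS, ΔJ).
(d)–(e): forbidden (ΔS, ΔL).
Allowed pairs: 2 of 10.

2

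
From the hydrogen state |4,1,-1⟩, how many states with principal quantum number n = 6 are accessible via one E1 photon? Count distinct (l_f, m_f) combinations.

E1 requires Δl = ±1, so l_f ∈ {0, 2}; with 0 ≤ l_f ≤ n_f−1 = 5, the allowed l_f values are {0, 2}.
For l_f = 0: m_f ∈ {m_i−1, m_i, m_i+1} ∩ [−0, 0] = {0} → 1 state.
For l_f = 2: m_f ∈ {m_i−1, m_i, m_i+1} ∩ [−2, 2] = {-2, -1, 0} → 3 states.
Total: 4.

4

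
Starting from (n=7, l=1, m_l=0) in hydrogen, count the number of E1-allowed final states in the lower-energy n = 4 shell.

4

E1 requires Δl = ±1, so l_f ∈ {0, 2}; with 0 ≤ l_f ≤ n_f−1 = 3, the allowed l_f values are {0, 2}.
For l_f = 0: m_f ∈ {m_i−1, m_i, m_i+1} ∩ [−0, 0] = {0} → 1 state.
For l_f = 2: m_f ∈ {m_i−1, m_i, m_i+1} ∩ [−2, 2] = {-1, 0, 1} → 3 states.
Total: 4.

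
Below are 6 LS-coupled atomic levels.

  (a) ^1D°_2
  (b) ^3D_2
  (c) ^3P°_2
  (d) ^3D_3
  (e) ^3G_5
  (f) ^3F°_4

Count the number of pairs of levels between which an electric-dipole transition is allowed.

(a)–(b): forbidden (ΔS).
(a)–(c): forbidden (parity, ΔS).
(a)–(d): forbidden (ΔS).
(a)–(e): forbidden (ΔS, ΔL, ΔJ).
(a)–(f): forbidden (parity, ΔS, ΔJ).
(b)–(c): allowed.
(b)–(d): forbidden (parity).
(b)–(e): forbidden (parity, ΔL, ΔJ).
(b)–(f): forbidden (ΔJ).
(c)–(d): allowed.
(c)–(e): forbidden (ΔL, ΔJ).
(c)–(f): forbidden (parity, ΔL, ΔJ).
(d)–(e): forbidden (parity, ΔL, ΔJ).
(d)–(f): allowed.
(e)–(f): allowed.
Allowed pairs: 4 of 15.

4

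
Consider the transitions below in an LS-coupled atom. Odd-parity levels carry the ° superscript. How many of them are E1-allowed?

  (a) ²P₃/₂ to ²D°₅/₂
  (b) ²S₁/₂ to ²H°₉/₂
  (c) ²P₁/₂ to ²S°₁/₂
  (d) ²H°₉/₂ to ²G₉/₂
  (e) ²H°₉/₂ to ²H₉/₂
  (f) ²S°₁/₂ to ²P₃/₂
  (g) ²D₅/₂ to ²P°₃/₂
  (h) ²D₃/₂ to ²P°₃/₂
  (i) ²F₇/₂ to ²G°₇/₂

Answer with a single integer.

8

(a) allowed
(b) forbidden (ΔL, ΔJ fail)
(c) allowed
(d) allowed
(e) allowed
(f) allowed
(g) allowed
(h) allowed
(i) allowed
Total allowed: 8 of 9.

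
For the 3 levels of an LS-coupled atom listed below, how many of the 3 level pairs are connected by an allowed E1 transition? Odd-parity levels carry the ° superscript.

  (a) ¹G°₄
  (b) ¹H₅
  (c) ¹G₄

(a)–(b): allowed.
(a)–(c): allowed.
(b)–(c): forbidden (parity).
Allowed pairs: 2 of 3.

2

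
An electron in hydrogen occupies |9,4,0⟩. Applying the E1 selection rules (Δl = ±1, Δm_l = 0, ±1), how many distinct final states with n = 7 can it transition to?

E1 requires Δl = ±1, so l_f ∈ {3, 5}; with 0 ≤ l_f ≤ n_f−1 = 6, the allowed l_f values are {3, 5}.
For l_f = 3: m_f ∈ {m_i−1, m_i, m_i+1} ∩ [−3, 3] = {-1, 0, 1} → 3 states.
For l_f = 5: m_f ∈ {m_i−1, m_i, m_i+1} ∩ [−5, 5] = {-1, 0, 1} → 3 states.
Total: 6.

6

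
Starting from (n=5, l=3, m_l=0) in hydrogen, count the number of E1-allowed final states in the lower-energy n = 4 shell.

3

E1 requires Δl = ±1, so l_f ∈ {2, 4}; with 0 ≤ l_f ≤ n_f−1 = 3, the allowed l_f values are {2}.
For l_f = 2: m_f ∈ {m_i−1, m_i, m_i+1} ∩ [−2, 2] = {-1, 0, 1} → 3 states.
Total: 3.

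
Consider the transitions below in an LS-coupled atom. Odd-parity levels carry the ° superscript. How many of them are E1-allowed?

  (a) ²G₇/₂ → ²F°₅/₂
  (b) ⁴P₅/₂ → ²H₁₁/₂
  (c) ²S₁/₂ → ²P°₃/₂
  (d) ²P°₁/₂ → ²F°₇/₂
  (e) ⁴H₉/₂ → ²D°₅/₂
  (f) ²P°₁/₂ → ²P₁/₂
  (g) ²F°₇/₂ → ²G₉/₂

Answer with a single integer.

4

(a) allowed
(b) forbidden (parity, ΔS, ΔL, ΔJ fail)
(c) allowed
(d) forbidden (parity, ΔL, ΔJ fail)
(e) forbidden (ΔS, ΔL, ΔJ fail)
(f) allowed
(g) allowed
Total allowed: 4 of 7.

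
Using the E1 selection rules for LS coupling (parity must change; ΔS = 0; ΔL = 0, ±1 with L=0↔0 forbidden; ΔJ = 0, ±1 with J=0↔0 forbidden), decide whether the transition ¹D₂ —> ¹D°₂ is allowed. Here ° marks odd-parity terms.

Initial level: S=0, L=2, J=2, parity even. Final level: S=0, L=2, J=2, parity odd.
ΔS = 0: S: 0 → 0 — satisfied.
ΔL = 0, ±1 (not L=0↔0): L: 2 → 2, ΔL = +0 — satisfied.
Parity must change: even → odd — satisfied.
ΔJ = 0, ±1 (not J=0↔0): J: 2 → 2, ΔJ = +0 — satisfied.
All four E1 rules are satisfied.

allowed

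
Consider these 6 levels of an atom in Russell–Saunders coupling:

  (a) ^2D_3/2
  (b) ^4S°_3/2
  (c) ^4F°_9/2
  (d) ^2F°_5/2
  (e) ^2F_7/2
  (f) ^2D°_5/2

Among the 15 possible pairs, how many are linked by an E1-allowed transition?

(a)–(b): forbidden (ΔS, ΔL).
(a)–(c): forbidden (ΔS, ΔJ).
(a)–(d): allowed.
(a)–(e): forbidden (parity, ΔJ).
(a)–(f): allowed.
(b)–(c): forbidden (parity, ΔL, ΔJ).
(b)–(d): forbidden (parity, ΔS, ΔL).
(b)–(e): forbidden (ΔS, ΔL, ΔJ).
(b)–(f): forbidden (parity, ΔS, ΔL).
(c)–(d): forbidden (parity, ΔS, ΔJ).
(c)–(e): forbidden (ΔS).
(c)–(f): forbidden (parity, ΔS, ΔJ).
(d)–(e): allowed.
(d)–(f): forbidden (parity).
(e)–(f): allowed.
Allowed pairs: 4 of 15.

4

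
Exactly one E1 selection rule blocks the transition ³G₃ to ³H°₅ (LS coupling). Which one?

the ΔJ = 0, ±1 rule

Reading off the term symbols: S 1→1, L 4→5, J 3→5, parity even→odd.
ΔJ = 0, ±1 (not J=0↔0): J: 3 → 5, ΔJ = +2 — fails.
Parity must change: even → odd — passes.
ΔL = 0, ±1 (not L=0↔0): L: 4 → 5, ΔL = +1 — passes.
ΔS = 0: S: 1 → 1 — passes.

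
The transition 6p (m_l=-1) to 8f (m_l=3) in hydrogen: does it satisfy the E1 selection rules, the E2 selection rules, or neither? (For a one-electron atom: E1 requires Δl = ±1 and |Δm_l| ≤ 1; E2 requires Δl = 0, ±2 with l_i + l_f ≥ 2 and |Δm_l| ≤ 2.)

neither

Δl = 3 − 1 = +2; l_i + l_f = 4.
Δm_l = +4.
E1 (Δl = ±1, |Δm_l| ≤ 1): not satisfied.
E2 (Δl = 0,±2, l_i+l_f ≥ 2, |Δm_l| ≤ 2): not satisfied.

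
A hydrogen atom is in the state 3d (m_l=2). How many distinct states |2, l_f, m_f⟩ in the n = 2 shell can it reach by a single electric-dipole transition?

1

E1 requires Δl = ±1, so l_f ∈ {1, 3}; with 0 ≤ l_f ≤ n_f−1 = 1, the allowed l_f values are {1}.
For l_f = 1: m_f ∈ {m_i−1, m_i, m_i+1} ∩ [−1, 1] = {1} → 1 state.
Total: 1.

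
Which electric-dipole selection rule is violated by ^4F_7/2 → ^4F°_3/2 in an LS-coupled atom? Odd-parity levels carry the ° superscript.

the ΔJ = 0, ±1 rule

Parity must change: even → odd — ok.
ΔS = 0: S: 3/2 → 3/2 — ok.
ΔL = 0, ±1 (not L=0↔0): L: 3 → 3, ΔL = +0 — ok.
ΔJ = 0, ±1 (not J=0↔0): J: 7/2 → 3/2, ΔJ = -2 — fails.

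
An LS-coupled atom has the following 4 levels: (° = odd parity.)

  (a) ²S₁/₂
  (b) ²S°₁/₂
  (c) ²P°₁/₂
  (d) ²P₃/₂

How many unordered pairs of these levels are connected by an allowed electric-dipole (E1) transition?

(a)–(b): forbidden (ΔL).
(a)–(c): allowed.
(a)–(d): forbidden (parity).
(b)–(c): forbidden (parity).
(b)–(d): allowed.
(c)–(d): allowed.
Allowed pairs: 3 of 6.

3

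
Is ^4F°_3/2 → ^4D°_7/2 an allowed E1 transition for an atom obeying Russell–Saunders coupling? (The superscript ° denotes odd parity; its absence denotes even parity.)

Initial level: S=3/2, L=3, J=3/2, parity odd. Final level: S=3/2, L=2, J=7/2, parity odd.
Parity must change: odd → odd — fails.
ΔS = 0: S: 3/2 → 3/2 — ok.
ΔL = 0, ±1 (not L=0↔0): L: 3 → 2, ΔL = -1 — ok.
ΔJ = 0, ±1 (not J=0↔0): J: 3/2 → 7/2, ΔJ = +2 — fails.
Rule(s) violated: parity, ΔJ.

forbidden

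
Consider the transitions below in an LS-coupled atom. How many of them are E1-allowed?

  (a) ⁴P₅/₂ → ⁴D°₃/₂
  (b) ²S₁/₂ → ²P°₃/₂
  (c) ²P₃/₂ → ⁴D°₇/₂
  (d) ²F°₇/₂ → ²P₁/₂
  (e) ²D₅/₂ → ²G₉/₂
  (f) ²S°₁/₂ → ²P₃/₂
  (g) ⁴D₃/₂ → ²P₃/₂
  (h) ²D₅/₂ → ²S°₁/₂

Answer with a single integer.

(a) allowed
(b) allowed
(c) forbidden (ΔS, ΔJ fail)
(d) forbidden (ΔL, ΔJ fail)
(e) forbidden (parity, ΔL, ΔJ fail)
(f) allowed
(g) forbidden (parity, ΔS fail)
(h) forbidden (ΔL, ΔJ fail)
Total allowed: 3 of 8.

3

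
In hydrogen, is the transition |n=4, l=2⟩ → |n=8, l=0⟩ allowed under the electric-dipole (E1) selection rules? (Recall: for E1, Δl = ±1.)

forbidden

l: 2 → 0 (Δl = -2). Δl = ±1 ✗.
The transition is electric-dipole forbidden.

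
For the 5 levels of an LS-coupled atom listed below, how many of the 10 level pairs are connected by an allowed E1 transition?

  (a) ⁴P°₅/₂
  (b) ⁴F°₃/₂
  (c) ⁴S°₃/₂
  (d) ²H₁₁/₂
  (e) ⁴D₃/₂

2

(a)–(b): forbidden (parity, ΔL).
(a)–(c): forbidden (parity).
(a)–(d): forbidden (ΔS, ΔL, ΔJ).
(a)–(e): allowed.
(b)–(c): forbidden (parity, ΔL).
(b)–(d): forbidden (ΔS, ΔL, ΔJ).
(b)–(e): allowed.
(c)–(d): forbidden (ΔS, ΔL, ΔJ).
(c)–(e): forbidden (ΔL).
(d)–(e): forbidden (parity, ΔS, ΔL, ΔJ).
Allowed pairs: 2 of 10.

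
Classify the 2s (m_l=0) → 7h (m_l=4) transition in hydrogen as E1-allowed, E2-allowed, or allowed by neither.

neither

Δl = 5 − 0 = +5; l_i + l_f = 5.
Δm_l = +4.
E1 (Δl = ±1, |Δm_l| ≤ 1): not satisfied.
E2 (Δl = 0,±2, l_i+l_f ≥ 2, |Δm_l| ≤ 2): not satisfied.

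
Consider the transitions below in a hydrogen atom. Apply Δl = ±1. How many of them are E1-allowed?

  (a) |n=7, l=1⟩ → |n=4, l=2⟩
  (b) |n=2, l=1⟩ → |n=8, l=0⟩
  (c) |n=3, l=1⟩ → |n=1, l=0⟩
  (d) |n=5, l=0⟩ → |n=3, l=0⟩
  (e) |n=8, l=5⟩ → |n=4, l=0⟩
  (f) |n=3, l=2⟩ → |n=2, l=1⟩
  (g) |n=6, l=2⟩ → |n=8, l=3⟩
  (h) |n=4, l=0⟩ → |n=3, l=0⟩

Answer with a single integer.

5

(a) allowed
(b) allowed
(c) allowed
(d) forbidden — Δl = +0 (E1 requires Δl = ±1)
(e) forbidden — Δl = -5 (E1 requires Δl = ±1)
(f) allowed
(g) allowed
(h) forbidden — Δl = +0 (E1 requires Δl = ±1)
Total allowed: 5 of 8.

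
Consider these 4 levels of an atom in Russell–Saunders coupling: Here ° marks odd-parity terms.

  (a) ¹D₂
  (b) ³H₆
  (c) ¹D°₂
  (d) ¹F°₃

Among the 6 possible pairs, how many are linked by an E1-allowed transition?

(a)–(b): forbidden (parity, ΔS, ΔL, ΔJ).
(a)–(c): allowed.
(a)–(d): allowed.
(b)–(c): forbidden (ΔS, ΔL, ΔJ).
(b)–(d): forbidden (ΔS, ΔL, ΔJ).
(c)–(d): forbidden (parity).
Allowed pairs: 2 of 6.

2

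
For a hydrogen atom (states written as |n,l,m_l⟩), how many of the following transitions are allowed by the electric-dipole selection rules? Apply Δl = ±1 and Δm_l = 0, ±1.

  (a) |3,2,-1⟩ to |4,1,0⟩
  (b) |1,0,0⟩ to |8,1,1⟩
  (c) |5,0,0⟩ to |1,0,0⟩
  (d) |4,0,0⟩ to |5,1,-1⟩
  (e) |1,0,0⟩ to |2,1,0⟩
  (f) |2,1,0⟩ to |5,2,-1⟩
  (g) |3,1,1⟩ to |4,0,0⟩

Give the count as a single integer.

6

(a) allowed
(b) allowed
(c) forbidden — Δl = +0 (E1 requires Δl = ±1)
(d) allowed
(e) allowed
(f) allowed
(g) allowed
Total allowed: 6 of 7.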